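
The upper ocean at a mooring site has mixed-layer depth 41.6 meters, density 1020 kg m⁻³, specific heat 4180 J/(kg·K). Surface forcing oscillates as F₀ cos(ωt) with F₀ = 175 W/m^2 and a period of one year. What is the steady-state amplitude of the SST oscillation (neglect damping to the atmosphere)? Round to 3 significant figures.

4.95 K

Areal heat capacity C = ρ c_p D = 1020 × 4180 × 41.6 = 1.77×10^8 J/(m²·K).
Angular frequency ω = 2π / T = 2π / 3.15×10^7 s = 1.99×10^-7 s⁻¹.
Cω = 1.77×10^8 × 1.99×10^-7 = 35.3 W/(m²·K).
Amplitude A = F₀ / (Cω) = 175 / 35.3 = 4.95 K.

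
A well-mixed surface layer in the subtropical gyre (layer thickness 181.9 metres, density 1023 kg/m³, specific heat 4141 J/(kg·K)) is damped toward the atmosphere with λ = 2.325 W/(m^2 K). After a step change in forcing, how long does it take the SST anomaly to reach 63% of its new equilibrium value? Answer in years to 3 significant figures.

Areal heat capacity C = ρ c_p D = 1023 × 4141 × 181.9 = 7.71×10^8 J/(m²·K).
τ = C / λ = 7.71×10^8 / 2.325 = 3.31×10^8 s.
Fraction reached: 1 − e^(−t/τ) = 0.63 ⇒ t = −τ ln(1 − 0.63) = τ × 0.994.
t = 3.30×10^8 s = 10.4 years.

10.4 years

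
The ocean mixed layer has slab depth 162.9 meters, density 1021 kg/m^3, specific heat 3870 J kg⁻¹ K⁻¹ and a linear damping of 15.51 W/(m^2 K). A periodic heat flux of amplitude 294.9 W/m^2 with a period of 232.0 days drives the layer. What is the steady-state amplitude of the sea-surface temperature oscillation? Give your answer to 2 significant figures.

1.5 K

Areal heat capacity C = ρ c_p D = 1021 × 3870 × 162.9 = 6.44×10^8 J/(m^2 K).
Angular frequency ω = 2π / T = 2π / 2.00×10^7 s = 3.13×10^-7 s⁻¹.
√((Cω)² + λ²) = √((202)² + 15.51²) = 202 W/(m²·K).
Amplitude A = F₀ / √((Cω)²+λ²) = 294.9 / 202 = 1.46 K.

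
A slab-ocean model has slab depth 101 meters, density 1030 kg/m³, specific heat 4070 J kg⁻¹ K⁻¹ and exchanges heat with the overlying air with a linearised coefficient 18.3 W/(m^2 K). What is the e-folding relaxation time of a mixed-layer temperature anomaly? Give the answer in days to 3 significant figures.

268 days

Areal heat capacity C = ρ c_p D = 1030 × 4070 × 101 = 4.23×10^8 J/(m^2 K).
Relaxation time τ = C / λ = 4.23×10^8 / 18.3 = 2.31×10^7 s.
In days: 2.31×10^7 s / (86400 s/day) = 268 days.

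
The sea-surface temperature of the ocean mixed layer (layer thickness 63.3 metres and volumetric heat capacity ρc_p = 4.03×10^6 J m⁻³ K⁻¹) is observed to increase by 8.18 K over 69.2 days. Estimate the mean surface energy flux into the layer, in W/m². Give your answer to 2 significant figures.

Areal heat capacity C = ρc_p × D = 4.03×10^6 × 63.3 = 2.55×10^8 J/(m^2 K).
Required heat per unit area: Q = C ΔT = 2.55×10^8 × 8.18 = 2.09×10^9 J/m².
Flux F = Q / Δt = 2.09×10^9 / 5.98×10^6 s = 349 W/m².

350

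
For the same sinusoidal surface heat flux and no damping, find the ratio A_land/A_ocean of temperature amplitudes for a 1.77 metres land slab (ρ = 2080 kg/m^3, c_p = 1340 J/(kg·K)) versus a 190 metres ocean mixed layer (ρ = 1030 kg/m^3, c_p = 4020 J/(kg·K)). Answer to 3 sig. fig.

C_ocean = 1030 × 4020 × 190 = 7.87×10^8 J/(m²·K).
C_land = 2080 × 1340 × 1.77 = 4.93×10^6 J/(m²·K).
Undamped amplitude ∝ 1/C, so A_land/A_ocean = C_ocean/C_land = 159.

159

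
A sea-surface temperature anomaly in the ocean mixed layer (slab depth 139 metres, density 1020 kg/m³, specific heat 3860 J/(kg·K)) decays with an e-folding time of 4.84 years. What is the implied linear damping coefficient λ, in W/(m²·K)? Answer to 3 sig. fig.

Areal heat capacity C = ρ c_p D = 1020 × 3860 × 139 = 5.47×10^8 J/(m²·K).
τ = 4.84 years = 1.53×10^8 s.
λ = C / τ = 5.47×10^8 / 1.53×10^8 = 3.58 W/(m²·K).

3.58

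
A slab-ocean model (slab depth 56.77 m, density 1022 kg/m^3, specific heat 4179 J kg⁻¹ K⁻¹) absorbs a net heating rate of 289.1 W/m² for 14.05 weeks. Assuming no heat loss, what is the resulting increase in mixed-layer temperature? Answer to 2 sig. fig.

Areal heat capacity C = ρ c_p D = 1022 × 4179 × 56.77 = 2.42×10^8 J/(m^2 K).
Net heat input Q = F Δt = 289.1 × (14.05 weeks × 6.048×10^5 s/week) = 2.46×10^9 J/m².
ΔT = Q / C = 2.46×10^9 / 2.42×10^8 = 10.1 K.

10 K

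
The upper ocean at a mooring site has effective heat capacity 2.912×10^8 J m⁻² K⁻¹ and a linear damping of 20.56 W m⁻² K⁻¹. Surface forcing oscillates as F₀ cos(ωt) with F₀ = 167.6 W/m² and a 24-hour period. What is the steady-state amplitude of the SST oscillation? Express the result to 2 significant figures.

0.0079 K

Areal heat capacity C = 2.912×10^8 J m⁻² K⁻¹ (given).
Angular frequency ω = 2π / T = 2π / 86400 s = 7.27×10^-5 s⁻¹.
√((Cω)² + λ²) = √((21200)² + 20.56²) = 21200 W/(m²·K).
Amplitude A = F₀ / √((Cω)²+λ²) = 167.6 / 21200 = 0.00791 K.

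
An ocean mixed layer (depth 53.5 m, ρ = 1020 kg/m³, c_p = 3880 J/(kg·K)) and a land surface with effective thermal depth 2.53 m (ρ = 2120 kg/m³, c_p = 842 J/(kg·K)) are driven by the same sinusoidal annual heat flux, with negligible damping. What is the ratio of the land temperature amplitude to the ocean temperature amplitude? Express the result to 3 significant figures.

C_ocean = 1020 × 3880 × 53.5 = 2.12×10^8 J/(m²·K).
C_land = 2120 × 842 × 2.53 = 4.52×10^6 J/(m²·K).
Undamped amplitude ∝ 1/C, so A_land/A_ocean = C_ocean/C_land = 46.9.

46.9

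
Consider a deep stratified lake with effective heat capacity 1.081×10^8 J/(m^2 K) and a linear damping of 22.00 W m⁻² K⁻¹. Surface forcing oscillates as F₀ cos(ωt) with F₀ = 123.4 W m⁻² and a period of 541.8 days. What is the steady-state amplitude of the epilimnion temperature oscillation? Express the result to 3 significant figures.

4.68 K

Areal heat capacity C = 1.081×10^8 J/(m^2 K) (given).
Angular frequency ω = 2π / T = 2π / 4.68×10^7 s = 1.34×10^-7 s⁻¹.
√((Cω)² + λ²) = √((14.5)² + 22.00²) = 26.4 W/(m²·K).
Amplitude A = F₀ / √((Cω)²+λ²) = 123.4 / 26.4 = 4.68 K.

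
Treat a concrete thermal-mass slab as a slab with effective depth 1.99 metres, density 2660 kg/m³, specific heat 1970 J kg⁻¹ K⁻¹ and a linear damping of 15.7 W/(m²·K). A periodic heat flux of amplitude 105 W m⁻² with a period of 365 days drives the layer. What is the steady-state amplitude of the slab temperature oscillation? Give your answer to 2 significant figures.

6.6 K

Areal heat capacity C = ρ c_p D = 2660 × 1970 × 1.99 = 1.04×10^7 J/(m²·K).
Angular frequency ω = 2π / T = 2π / 3.15×10^7 s = 1.99×10^-7 s⁻¹.
√((Cω)² + λ²) = √((2.08)² + 15.7²) = 15.8 W/(m²·K).
Amplitude A = F₀ / √((Cω)²+λ²) = 105 / 15.8 = 6.63 K.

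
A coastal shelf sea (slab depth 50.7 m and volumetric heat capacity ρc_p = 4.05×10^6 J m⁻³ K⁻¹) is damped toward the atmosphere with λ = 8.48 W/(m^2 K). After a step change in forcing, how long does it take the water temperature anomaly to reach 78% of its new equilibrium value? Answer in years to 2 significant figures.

1.2 years

Areal heat capacity C = ρc_p × D = 4.05×10^6 × 50.7 = 2.05×10^8 J/(m²·K).
τ = C / λ = 2.05×10^8 / 8.48 = 2.42×10^7 s.
Fraction reached: 1 − e^(−t/τ) = 0.78 ⇒ t = −τ ln(1 − 0.78) = τ × 1.51.
t = 3.67×10^7 s = 1.16 years.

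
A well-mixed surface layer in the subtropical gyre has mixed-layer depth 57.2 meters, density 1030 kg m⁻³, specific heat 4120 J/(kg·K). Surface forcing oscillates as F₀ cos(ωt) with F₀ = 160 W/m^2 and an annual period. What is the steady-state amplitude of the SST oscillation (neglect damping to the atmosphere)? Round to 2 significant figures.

Areal heat capacity C = ρ c_p D = 1030 × 4120 × 57.2 = 2.43×10^8 J m⁻² K⁻¹.
Angular frequency ω = 2π / T = 2π / 3.15×10^7 s = 1.99×10^-7 s⁻¹.
Cω = 2.43×10^8 × 1.99×10^-7 = 48.4 W/(m²·K).
Amplitude A = F₀ / (Cω) = 160 / 48.4 = 3.31 K.

3.3 K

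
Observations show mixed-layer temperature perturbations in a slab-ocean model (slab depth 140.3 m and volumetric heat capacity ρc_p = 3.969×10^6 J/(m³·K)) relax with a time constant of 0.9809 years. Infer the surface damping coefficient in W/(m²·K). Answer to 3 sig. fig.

18.0

Areal heat capacity C = ρc_p × D = 3.969×10^6 × 140.3 = 5.57×10^8 J/(m^2 K).
τ = 0.9809 years = 3.10×10^7 s.
λ = C / τ = 5.57×10^8 / 3.10×10^7 = 18.0 W/(m²·K).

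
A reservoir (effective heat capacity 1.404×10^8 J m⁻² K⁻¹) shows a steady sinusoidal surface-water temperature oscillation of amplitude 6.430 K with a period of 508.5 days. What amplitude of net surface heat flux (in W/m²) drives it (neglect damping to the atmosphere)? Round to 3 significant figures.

129

Areal heat capacity C = 1.404×10^8 J m⁻² K⁻¹ (given).
ω = 2π / 4.39×10^7 s = 1.43×10^-7 s⁻¹.
Cω = 1.40×10^8 × 1.43×10^-7 = 20.1 W/(m²·K).
F₀ = A × Cω = 6.430 × 20.1 = 129 W/m².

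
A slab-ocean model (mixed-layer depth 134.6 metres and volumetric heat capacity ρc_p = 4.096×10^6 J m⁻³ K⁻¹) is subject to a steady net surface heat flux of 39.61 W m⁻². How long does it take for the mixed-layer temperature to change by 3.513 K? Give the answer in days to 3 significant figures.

566 days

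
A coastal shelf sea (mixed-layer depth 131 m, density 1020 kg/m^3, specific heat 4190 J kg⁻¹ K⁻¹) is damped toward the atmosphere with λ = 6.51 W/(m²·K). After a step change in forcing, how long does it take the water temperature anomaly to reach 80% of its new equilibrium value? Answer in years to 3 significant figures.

4.39 years

Areal heat capacity C = ρ c_p D = 1020 × 4190 × 131 = 5.60×10^8 J/(m²·K).
τ = C / λ = 5.60×10^8 / 6.51 = 8.60×10^7 s.
Fraction reached: 1 − e^(−t/τ) = 0.80 ⇒ t = −τ ln(1 − 0.80) = τ × 1.61.
t = 1.38×10^8 s = 4.39 years.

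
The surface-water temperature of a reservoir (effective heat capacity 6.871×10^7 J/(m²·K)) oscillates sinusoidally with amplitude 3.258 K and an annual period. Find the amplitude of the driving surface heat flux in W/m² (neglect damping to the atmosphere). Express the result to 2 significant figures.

45

Areal heat capacity C = 6.871×10^7 J/(m²·K) (given).
ω = 2π / 3.15×10^7 s = 1.99×10^-7 s⁻¹.
Cω = 6.87×10^7 × 1.99×10^-7 = 13.7 W/(m²·K).
F₀ = A × Cω = 3.258 × 13.7 = 44.6 W/m².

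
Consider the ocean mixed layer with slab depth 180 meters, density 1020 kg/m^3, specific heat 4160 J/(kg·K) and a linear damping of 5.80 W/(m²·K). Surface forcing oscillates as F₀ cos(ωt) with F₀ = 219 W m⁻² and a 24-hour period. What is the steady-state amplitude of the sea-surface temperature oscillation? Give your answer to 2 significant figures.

0.0039 K

Areal heat capacity C = ρ c_p D = 1020 × 4160 × 180 = 7.64×10^8 J m⁻² K⁻¹.
Angular frequency ω = 2π / T = 2π / 86400 s = 7.27×10^-5 s⁻¹.
√((Cω)² + λ²) = √((55500)² + 5.80²) = 55500 W/(m²·K).
Amplitude A = F₀ / √((Cω)²+λ²) = 219 / 55500 = 0.00394 K.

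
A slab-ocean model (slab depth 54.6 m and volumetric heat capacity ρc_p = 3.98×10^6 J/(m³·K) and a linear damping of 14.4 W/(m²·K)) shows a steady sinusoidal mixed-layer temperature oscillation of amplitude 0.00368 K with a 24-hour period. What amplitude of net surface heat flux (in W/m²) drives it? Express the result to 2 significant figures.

58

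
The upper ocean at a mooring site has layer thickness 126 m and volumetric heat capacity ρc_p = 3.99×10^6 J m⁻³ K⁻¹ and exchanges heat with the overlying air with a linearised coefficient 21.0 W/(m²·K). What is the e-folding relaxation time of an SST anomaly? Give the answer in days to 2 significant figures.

280 days

Areal heat capacity C = ρc_p × D = 3.99×10^6 × 126 = 5.03×10^8 J/(m²·K).
Relaxation time τ = C / λ = 5.03×10^8 / 21.0 = 2.39×10^7 s.
In days: 2.39×10^7 s / (86400 s/day) = 277 days.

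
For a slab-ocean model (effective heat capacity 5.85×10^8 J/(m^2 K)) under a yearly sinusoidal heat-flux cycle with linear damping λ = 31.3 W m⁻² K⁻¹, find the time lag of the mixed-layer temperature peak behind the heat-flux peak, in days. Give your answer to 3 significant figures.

76.0 days

Areal heat capacity C = 5.85×10^8 J/(m^2 K) (given).
ω = 2π / 3.15×10^7 s = 1.99×10^-7 s⁻¹.
Phase lag φ = arctan(Cω/λ) = arctan(117/31.3) = 1.31 rad.
Time lag = φ / ω = 1.31 / 1.99×10^-7 = 6.57×10^6 s = 76.0 days.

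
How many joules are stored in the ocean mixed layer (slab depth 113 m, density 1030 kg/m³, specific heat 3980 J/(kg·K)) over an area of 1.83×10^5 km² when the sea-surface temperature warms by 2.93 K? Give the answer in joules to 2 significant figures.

2.5×10^20 J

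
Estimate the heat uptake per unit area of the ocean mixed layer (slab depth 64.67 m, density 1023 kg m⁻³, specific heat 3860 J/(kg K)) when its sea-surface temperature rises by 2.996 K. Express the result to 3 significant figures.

Areal heat capacity C = ρ c_p D = 1023 × 3860 × 64.67 = 2.55×10^8 J/(m^2 K).
ΔQ = C ΔT = 2.55×10^8 × 2.996 = 7.65×10^8 J/m².

7.65×10^8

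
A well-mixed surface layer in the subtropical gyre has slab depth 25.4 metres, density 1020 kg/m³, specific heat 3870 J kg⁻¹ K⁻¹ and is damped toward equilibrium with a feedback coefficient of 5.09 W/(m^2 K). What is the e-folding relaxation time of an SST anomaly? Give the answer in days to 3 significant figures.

Areal heat capacity C = ρ c_p D = 1020 × 3870 × 25.4 = 1.00×10^8 J/(m^2 K).
Relaxation time τ = C / λ = 1.00×10^8 / 5.09 = 1.97×10^7 s.
In days: 1.97×10^7 s / (86400 s/day) = 228 days.

228 days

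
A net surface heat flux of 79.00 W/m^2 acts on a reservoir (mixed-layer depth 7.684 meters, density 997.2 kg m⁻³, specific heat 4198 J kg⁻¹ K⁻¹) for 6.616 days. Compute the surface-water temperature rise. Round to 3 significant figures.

1.40 K

Areal heat capacity C = ρ c_p D = 997.2 × 4198 × 7.684 = 3.22×10^7 J/(m^2 K).
Net heat input Q = F Δt = 79.00 × (6.616 days × 86400 s/day) = 4.52×10^7 J/m².
ΔT = Q / C = 4.52×10^7 / 3.22×10^7 = 1.40 K.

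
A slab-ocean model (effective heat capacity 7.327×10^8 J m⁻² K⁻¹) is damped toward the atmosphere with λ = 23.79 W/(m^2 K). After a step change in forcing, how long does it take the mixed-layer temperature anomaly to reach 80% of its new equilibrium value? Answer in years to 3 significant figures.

Areal heat capacity C = 7.327×10^8 J m⁻² K⁻¹ (given).
τ = C / λ = 7.33×10^8 / 23.79 = 3.08×10^7 s.
Fraction reached: 1 − e^(−t/τ) = 0.80 ⇒ t = −τ ln(1 − 0.80) = τ × 1.61.
t = 4.96×10^7 s = 1.57 years.

1.57 years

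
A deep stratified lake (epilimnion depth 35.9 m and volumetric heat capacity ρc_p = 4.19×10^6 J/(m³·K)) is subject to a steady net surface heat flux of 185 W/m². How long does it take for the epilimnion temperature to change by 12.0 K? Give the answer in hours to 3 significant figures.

2710 hours

Areal heat capacity C = ρc_p × D = 4.19×10^6 × 35.9 = 1.50×10^8 J m⁻² K⁻¹.
Time required: Δt = C ΔT / F = 1.50×10^8 × 12.0 / 185 = 9.76×10^6 s.
In hours: 9.76×10^6 s / (3600 s/hour) = 2710 hours.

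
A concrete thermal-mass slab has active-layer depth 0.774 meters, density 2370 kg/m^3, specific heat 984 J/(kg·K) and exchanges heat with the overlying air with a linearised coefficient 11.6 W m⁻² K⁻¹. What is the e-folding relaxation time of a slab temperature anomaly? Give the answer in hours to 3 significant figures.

Areal heat capacity C = ρ c_p D = 2370 × 984 × 0.774 = 1.81×10^6 J/(m^2 K).
Relaxation time τ = C / λ = 1.81×10^6 / 11.6 = 1.56×10^5 s.
In hours: 1.56×10^5 s / (3600 s/hour) = 43.2 hours.

43.2 hours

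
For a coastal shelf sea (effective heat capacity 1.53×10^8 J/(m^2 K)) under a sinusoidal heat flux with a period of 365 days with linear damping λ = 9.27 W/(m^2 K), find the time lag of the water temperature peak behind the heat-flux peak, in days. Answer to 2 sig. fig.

Areal heat capacity C = 1.53×10^8 J/(m^2 K) (given).
ω = 2π / 3.15×10^7 s = 1.99×10^-7 s⁻¹.
Phase lag φ = arctan(Cω/λ) = arctan(30.5/9.27) = 1.28 rad.
Time lag = φ / ω = 1.28 / 1.99×10^-7 = 6.40×10^6 s = 74.1 days.

74 days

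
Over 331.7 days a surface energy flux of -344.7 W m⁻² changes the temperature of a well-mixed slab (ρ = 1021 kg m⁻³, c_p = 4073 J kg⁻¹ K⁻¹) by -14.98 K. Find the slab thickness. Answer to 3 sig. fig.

Heat input Q = F Δt = -344.7 × 2.87×10^7 s = -9.88×10^9 J/m².
Required areal heat capacity C = Q / ΔT = 6.59×10^8 J/(m²·K).
Depth D = C / (ρ c_p) = 6.59×10^8 / (1021 × 4073) = 159 m.

159 m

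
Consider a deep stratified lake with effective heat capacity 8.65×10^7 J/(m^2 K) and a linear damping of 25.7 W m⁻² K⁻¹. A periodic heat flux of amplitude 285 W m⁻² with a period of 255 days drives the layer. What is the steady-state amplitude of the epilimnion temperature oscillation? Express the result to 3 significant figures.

8.00 K

Areal heat capacity C = 8.65×10^7 J/(m^2 K) (given).
Angular frequency ω = 2π / T = 2π / 2.20×10^7 s = 2.85×10^-7 s⁻¹.
√((Cω)² + λ²) = √((24.7)² + 25.7²) = 35.6 W/(m²·K).
Amplitude A = F₀ / √((Cω)²+λ²) = 285 / 35.6 = 8.00 K.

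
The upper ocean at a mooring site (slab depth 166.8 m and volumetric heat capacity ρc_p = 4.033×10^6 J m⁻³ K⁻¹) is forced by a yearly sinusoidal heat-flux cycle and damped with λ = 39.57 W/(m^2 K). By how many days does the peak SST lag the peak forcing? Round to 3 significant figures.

Areal heat capacity C = ρc_p × D = 4.033×10^6 × 166.8 = 6.73×10^8 J/(m^2 K).
ω = 2π / 3.15×10^7 s = 1.99×10^-7 s⁻¹.
Phase lag φ = arctan(Cω/λ) = arctan(134/39.57) = 1.28 rad.
Time lag = φ / ω = 1.28 / 1.99×10^-7 = 6.44×10^6 s = 74.6 days.

74.6 days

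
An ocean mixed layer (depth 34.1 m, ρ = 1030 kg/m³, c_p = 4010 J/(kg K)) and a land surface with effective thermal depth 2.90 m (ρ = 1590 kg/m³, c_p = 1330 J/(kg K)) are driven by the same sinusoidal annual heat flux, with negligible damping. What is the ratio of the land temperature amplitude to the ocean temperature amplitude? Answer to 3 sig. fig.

C_ocean = 1030 × 4010 × 34.1 = 1.41×10^8 J/(m²·K).
C_land = 1590 × 1330 × 2.90 = 6.13×10^6 J/(m²·K).
Undamped amplitude ∝ 1/C, so A_land/A_ocean = C_ocean/C_land = 23.0.

23.0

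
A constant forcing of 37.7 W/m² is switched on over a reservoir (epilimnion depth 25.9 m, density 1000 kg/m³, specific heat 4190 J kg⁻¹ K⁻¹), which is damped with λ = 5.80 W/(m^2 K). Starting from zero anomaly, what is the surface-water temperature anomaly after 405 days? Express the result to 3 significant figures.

Areal heat capacity C = ρ c_p D = 1000 × 4190 × 25.9 = 1.09×10^8 J m⁻² K⁻¹.
τ = C / λ = 1.09×10^8 / 5.80 = 1.87×10^7 s.
Equilibrium anomaly ΔT_eq = F / λ = 37.7 / 5.80 = 6.50 K.
t = 405 days = 3.50×10^7 s, so t/τ = 1.87.
ΔT(t) = ΔT_eq (1 − e^(−t/τ)) = 6.50 × (1 − e^−1.87) = 5.50 K.

5.50 K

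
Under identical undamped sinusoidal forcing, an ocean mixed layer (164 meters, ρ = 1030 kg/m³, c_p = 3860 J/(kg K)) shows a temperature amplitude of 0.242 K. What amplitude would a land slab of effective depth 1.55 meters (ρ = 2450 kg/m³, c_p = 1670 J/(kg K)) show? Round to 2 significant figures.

C_ocean = 6.52×10^8 J/(m²·K); C_land = 6.34×10^6 J/(m²·K).
A ∝ 1/C ⇒ A_land = A_ocean × C_ocean/C_land = 0.242 × 103 = 24.9 K.

25 K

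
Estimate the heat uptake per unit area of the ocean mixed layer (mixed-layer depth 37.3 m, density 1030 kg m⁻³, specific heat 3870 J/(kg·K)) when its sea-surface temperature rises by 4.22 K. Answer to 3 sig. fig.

Areal heat capacity C = ρ c_p D = 1030 × 3870 × 37.3 = 1.49×10^8 J/(m^2 K).
ΔQ = C ΔT = 1.49×10^8 × 4.22 = 6.27×10^8 J/m².

6.27×10^8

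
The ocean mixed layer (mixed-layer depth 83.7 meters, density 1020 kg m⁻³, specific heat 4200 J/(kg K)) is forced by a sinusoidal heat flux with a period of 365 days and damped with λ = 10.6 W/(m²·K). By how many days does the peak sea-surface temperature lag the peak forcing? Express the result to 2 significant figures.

83 days

Areal heat capacity C = ρ c_p D = 1020 × 4200 × 83.7 = 3.59×10^8 J/(m^2 K).
ω = 2π / 3.15×10^7 s = 1.99×10^-7 s⁻¹.
Phase lag φ = arctan(Cω/λ) = arctan(71.4/10.6) = 1.42 rad.
Time lag = φ / ω = 1.42 / 1.99×10^-7 = 7.14×10^6 s = 82.7 days.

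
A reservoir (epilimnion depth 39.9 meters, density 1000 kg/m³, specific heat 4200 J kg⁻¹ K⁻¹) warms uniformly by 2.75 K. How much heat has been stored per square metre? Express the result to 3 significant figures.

Areal heat capacity C = ρ c_p D = 1000 × 4200 × 39.9 = 1.68×10^8 J/(m²·K).
ΔQ = C ΔT = 1.68×10^8 × 2.75 = 4.61×10^8 J/m².

4.61×10^8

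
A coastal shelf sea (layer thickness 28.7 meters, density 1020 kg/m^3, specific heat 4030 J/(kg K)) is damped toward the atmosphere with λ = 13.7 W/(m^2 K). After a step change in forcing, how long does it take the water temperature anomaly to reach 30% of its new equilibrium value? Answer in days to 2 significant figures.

Areal heat capacity C = ρ c_p D = 1020 × 4030 × 28.7 = 1.18×10^8 J/(m²·K).
τ = C / λ = 1.18×10^8 / 13.7 = 8.61×10^6 s.
Fraction reached: 1 − e^(−t/τ) = 0.30 ⇒ t = −τ ln(1 − 0.30) = τ × 0.357.
t = 3.07×10^6 s = 35.5 days.

36 days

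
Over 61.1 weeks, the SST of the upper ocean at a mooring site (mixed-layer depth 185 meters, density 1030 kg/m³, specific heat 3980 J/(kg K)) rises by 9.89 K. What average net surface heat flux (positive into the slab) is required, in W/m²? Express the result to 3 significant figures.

203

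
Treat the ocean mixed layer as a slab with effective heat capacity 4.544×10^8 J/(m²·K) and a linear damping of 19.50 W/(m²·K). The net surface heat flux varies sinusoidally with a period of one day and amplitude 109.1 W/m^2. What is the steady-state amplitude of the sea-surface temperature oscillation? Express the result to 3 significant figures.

0.00330 K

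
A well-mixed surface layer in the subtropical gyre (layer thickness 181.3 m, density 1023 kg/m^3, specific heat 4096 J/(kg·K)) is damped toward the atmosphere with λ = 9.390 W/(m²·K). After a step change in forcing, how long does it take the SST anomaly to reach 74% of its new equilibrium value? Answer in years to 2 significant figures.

Areal heat capacity C = ρ c_p D = 1023 × 4096 × 181.3 = 7.60×10^8 J/(m^2 K).
τ = C / λ = 7.60×10^8 / 9.390 = 8.09×10^7 s.
Fraction reached: 1 − e^(−t/τ) = 0.74 ⇒ t = −τ ln(1 − 0.74) = τ × 1.35.
t = 1.09×10^8 s = 3.45 years.

3.5 years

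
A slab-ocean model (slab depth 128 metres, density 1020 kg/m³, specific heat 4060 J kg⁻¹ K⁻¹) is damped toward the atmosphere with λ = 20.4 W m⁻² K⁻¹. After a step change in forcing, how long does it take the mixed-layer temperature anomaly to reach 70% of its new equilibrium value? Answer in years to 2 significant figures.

Areal heat capacity C = ρ c_p D = 1020 × 4060 × 128 = 5.30×10^8 J m⁻² K⁻¹.
τ = C / λ = 5.30×10^8 / 20.4 = 2.60×10^7 s.
Fraction reached: 1 − e^(−t/τ) = 0.70 ⇒ t = −τ ln(1 − 0.70) = τ × 1.20.
t = 3.13×10^7 s = 0.991 years.

0.99 years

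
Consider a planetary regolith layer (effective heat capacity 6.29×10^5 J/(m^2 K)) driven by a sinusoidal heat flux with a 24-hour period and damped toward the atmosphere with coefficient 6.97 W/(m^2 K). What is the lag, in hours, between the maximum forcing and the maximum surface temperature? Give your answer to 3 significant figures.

5.42 hours

Areal heat capacity C = 6.29×10^5 J/(m^2 K) (given).
ω = 2π / 86400 s = 7.27×10^-5 s⁻¹.
Phase lag φ = arctan(Cω/λ) = arctan(45.7/6.97) = 1.42 rad.
Time lag = φ / ω = 1.42 / 7.27×10^-5 = 19500 s = 5.42 hours.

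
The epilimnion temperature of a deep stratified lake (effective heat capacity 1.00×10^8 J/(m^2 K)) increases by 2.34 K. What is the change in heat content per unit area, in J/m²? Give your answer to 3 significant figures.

Areal heat capacity C = 1.00×10^8 J/(m^2 K) (given).
ΔQ = C ΔT = 1.00×10^8 × 2.34 = 2.34×10^8 J/m².

2.34×10^8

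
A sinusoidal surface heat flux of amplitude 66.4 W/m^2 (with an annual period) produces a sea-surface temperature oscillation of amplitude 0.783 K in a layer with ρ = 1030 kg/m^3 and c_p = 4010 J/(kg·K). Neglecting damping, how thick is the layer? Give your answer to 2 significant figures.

ω = 2π / 3.15×10^7 s = 1.99×10^-7 s⁻¹.
Required C = F₀ / (A ω) = 66.4 / (0.783 × 1.99×10^-7) = 4.26×10^8 J/(m²·K).
D = C / (ρ c_p) = 4.26×10^8 / (1030 × 4010) = 103 m.

100 m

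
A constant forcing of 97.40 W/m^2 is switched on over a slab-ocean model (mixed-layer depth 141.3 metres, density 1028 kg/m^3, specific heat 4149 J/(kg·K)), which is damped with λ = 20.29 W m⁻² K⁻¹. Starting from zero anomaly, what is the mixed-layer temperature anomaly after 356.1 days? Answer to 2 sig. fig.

Areal heat capacity C = ρ c_p D = 1028 × 4149 × 141.3 = 6.03×10^8 J/(m²·K).
τ = C / λ = 6.03×10^8 / 20.29 = 2.97×10^7 s.
Equilibrium anomaly ΔT_eq = F / λ = 97.40 / 20.29 = 4.80 K.
t = 356.1 days = 3.08×10^7 s, so t/τ = 1.04.
ΔT(t) = ΔT_eq (1 − e^(−t/τ)) = 4.80 × (1 − e^−1.04) = 3.10 K.

3.1 K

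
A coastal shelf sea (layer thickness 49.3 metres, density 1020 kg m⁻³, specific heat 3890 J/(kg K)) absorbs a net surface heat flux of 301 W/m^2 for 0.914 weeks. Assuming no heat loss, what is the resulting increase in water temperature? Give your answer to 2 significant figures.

Areal heat capacity C = ρ c_p D = 1020 × 3890 × 49.3 = 1.96×10^8 J/(m²·K).
Net heat input Q = F Δt = 301 × (0.914 weeks × 6.048×10^5 s/week) = 1.66×10^8 J/m².
ΔT = Q / C = 1.66×10^8 / 1.96×10^8 = 0.851 K.

0.85 K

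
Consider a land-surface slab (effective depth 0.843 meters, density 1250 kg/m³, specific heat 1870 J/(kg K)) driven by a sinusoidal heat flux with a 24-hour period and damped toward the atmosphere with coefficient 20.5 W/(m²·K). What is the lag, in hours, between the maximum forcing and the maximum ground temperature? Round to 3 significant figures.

5.46 hours

Areal heat capacity C = ρ c_p D = 1250 × 1870 × 0.843 = 1.97×10^6 J/(m^2 K).
ω = 2π / 86400 s = 7.27×10^-5 s⁻¹.
Phase lag φ = arctan(Cω/λ) = arctan(143/20.5) = 1.43 rad.
Time lag = φ / ω = 1.43 / 7.27×10^-5 = 19600 s = 5.46 hours.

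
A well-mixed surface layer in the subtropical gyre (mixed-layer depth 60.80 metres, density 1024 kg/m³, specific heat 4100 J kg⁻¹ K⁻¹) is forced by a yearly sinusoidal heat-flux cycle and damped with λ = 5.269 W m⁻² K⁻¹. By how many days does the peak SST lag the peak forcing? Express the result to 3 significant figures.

85.3 days

Areal heat capacity C = ρ c_p D = 1024 × 4100 × 60.80 = 2.55×10^8 J m⁻² K⁻¹.
ω = 2π / 3.15×10^7 s = 1.99×10^-7 s⁻¹.
Phase lag φ = arctan(Cω/λ) = arctan(50.9/5.269) = 1.47 rad.
Time lag = φ / ω = 1.47 / 1.99×10^-7 = 7.37×10^6 s = 85.3 days.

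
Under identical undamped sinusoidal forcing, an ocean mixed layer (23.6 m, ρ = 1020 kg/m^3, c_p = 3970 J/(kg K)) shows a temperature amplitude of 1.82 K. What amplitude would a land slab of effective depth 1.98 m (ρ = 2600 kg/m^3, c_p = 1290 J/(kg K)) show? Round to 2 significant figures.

C_ocean = 9.56×10^7 J/(m²·K); C_land = 6.64×10^6 J/(m²·K).
A ∝ 1/C ⇒ A_land = A_ocean × C_ocean/C_land = 1.82 × 14.4 = 26.2 K.

26 K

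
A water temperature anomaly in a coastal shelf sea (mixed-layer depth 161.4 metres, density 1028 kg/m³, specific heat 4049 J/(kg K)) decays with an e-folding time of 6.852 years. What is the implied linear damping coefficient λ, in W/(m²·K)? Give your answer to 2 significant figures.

3.1

Areal heat capacity C = ρ c_p D = 1028 × 4049 × 161.4 = 6.72×10^8 J/(m^2 K).
τ = 6.852 years = 2.16×10^8 s.
λ = C / τ = 6.72×10^8 / 2.16×10^8 = 3.11 W/(m²·K).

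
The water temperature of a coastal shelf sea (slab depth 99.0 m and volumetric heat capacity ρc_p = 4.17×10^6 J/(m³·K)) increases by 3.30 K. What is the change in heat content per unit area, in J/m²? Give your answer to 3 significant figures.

1.36×10^9

Areal heat capacity C = ρc_p × D = 4.17×10^6 × 99.0 = 4.13×10^8 J m⁻² K⁻¹.
ΔQ = C ΔT = 4.13×10^8 × 3.30 = 1.36×10^9 J/m².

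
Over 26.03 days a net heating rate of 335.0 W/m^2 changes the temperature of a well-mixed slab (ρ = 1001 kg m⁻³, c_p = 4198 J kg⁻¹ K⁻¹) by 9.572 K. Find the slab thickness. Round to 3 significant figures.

Heat input Q = F Δt = 335.0 × 2.25×10^6 s = 7.53×10^8 J/m².
Required areal heat capacity C = Q / ΔT = 7.87×10^7 J/(m²·K).
Depth D = C / (ρ c_p) = 7.87×10^7 / (1001 × 4198) = 18.7 m.

18.7 m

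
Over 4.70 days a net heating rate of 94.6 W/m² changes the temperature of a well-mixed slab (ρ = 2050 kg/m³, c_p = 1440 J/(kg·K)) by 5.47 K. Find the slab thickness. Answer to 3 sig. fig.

2.38 m

Heat input Q = F Δt = 94.6 × 4.06×10^5 s = 3.84×10^7 J/m².
Required areal heat capacity C = Q / ΔT = 7.02×10^6 J/(m²·K).
Depth D = C / (ρ c_p) = 7.02×10^6 / (2050 × 1440) = 2.38 m.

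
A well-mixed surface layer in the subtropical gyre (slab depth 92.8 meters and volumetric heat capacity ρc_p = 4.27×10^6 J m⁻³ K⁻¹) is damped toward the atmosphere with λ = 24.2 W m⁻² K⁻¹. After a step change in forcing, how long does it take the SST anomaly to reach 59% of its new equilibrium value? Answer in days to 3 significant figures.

Areal heat capacity C = ρc_p × D = 4.27×10^6 × 92.8 = 3.96×10^8 J m⁻² K⁻¹.
τ = C / λ = 3.96×10^8 / 24.2 = 1.64×10^7 s.
Fraction reached: 1 − e^(−t/τ) = 0.59 ⇒ t = −τ ln(1 − 0.59) = τ × 0.892.
t = 1.46×10^7 s = 169 days.

169 days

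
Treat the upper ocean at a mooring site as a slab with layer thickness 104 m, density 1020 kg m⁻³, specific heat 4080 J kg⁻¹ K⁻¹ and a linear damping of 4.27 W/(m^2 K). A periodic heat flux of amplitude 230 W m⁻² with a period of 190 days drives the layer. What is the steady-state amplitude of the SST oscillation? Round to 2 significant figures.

1.4 K

Areal heat capacity C = ρ c_p D = 1020 × 4080 × 104 = 4.33×10^8 J/(m²·K).
Angular frequency ω = 2π / T = 2π / 1.64×10^7 s = 3.83×10^-7 s⁻¹.
√((Cω)² + λ²) = √((166)² + 4.27²) = 166 W/(m²·K).
Amplitude A = F₀ / √((Cω)²+λ²) = 230 / 166 = 1.39 K.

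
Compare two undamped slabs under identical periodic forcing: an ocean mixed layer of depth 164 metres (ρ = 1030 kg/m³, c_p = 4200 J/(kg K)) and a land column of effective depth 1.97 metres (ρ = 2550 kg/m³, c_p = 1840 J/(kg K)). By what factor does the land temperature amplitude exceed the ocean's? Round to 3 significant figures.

C_ocean = 1030 × 4200 × 164 = 7.09×10^8 J/(m²·K).
C_land = 2550 × 1840 × 1.97 = 9.24×10^6 J/(m²·K).
Undamped amplitude ∝ 1/C, so A_land/A_ocean = C_ocean/C_land = 76.8.

76.8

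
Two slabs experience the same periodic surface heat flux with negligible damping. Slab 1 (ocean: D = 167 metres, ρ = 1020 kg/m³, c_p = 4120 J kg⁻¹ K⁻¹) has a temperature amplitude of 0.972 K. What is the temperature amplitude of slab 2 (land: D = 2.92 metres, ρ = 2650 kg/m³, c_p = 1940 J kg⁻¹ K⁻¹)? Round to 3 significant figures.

45.4 K

C_ocean = 7.02×10^8 J/(m²·K); C_land = 1.50×10^7 J/(m²·K).
A ∝ 1/C ⇒ A_land = A_ocean × C_ocean/C_land = 0.972 × 46.8 = 45.4 K.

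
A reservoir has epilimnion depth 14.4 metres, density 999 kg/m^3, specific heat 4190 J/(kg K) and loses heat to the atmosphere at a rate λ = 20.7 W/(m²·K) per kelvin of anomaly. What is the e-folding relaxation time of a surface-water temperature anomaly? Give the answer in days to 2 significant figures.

Areal heat capacity C = ρ c_p D = 999 × 4190 × 14.4 = 6.03×10^7 J/(m²·K).
Relaxation time τ = C / λ = 6.03×10^7 / 20.7 = 2.91×10^6 s.
In days: 2.91×10^6 s / (86400 s/day) = 33.7 days.

34 days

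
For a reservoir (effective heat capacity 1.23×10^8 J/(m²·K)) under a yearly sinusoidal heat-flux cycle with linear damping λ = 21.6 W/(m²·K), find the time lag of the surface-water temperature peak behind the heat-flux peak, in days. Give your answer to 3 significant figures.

49.3 days

Areal heat capacity C = 1.23×10^8 J/(m²·K) (given).
ω = 2π / 3.15×10^7 s = 1.99×10^-7 s⁻¹.
Phase lag φ = arctan(Cω/λ) = arctan(24.5/21.6) = 0.848 rad.
Time lag = φ / ω = 0.848 / 1.99×10^-7 = 4.26×10^6 s = 49.3 days.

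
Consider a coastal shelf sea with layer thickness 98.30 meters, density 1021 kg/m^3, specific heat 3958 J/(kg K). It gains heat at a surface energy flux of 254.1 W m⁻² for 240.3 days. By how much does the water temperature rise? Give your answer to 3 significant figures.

13.3 K

Areal heat capacity C = ρ c_p D = 1021 × 3958 × 98.30 = 3.97×10^8 J/(m^2 K).
Net heat input Q = F Δt = 254.1 × (240.3 days × 86400 s/day) = 5.28×10^9 J/m².
ΔT = Q / C = 5.28×10^9 / 3.97×10^8 = 13.3 K.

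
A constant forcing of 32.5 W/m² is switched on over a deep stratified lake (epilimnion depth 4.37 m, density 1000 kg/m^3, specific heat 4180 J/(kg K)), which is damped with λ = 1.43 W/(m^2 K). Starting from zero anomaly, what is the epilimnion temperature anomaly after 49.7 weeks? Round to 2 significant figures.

Areal heat capacity C = ρ c_p D = 1000 × 4180 × 4.37 = 1.83×10^7 J/(m²·K).
τ = C / λ = 1.83×10^7 / 1.43 = 1.28×10^7 s.
Equilibrium anomaly ΔT_eq = F / λ = 32.5 / 1.43 = 22.7 K.
t = 49.7 weeks = 3.01×10^7 s, so t/τ = 2.35.
ΔT(t) = ΔT_eq (1 − e^(−t/τ)) = 22.7 × (1 − e^−2.35) = 20.6 K.

21 K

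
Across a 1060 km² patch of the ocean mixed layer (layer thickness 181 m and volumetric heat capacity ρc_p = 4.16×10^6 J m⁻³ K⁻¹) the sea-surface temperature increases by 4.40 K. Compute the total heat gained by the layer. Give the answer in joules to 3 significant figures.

3.51×10^18 J

Areal heat capacity C = ρc_p × D = 4.16×10^6 × 181 = 7.53×10^8 J m⁻² K⁻¹.
Heat per unit area: q = C ΔT = 7.53×10^8 × 4.40 = 3.31×10^9 J/m².
Total heat: Q = q × A = 3.31×10^9 × (1060 × 10⁶ m²) = 3.51×10^18 J.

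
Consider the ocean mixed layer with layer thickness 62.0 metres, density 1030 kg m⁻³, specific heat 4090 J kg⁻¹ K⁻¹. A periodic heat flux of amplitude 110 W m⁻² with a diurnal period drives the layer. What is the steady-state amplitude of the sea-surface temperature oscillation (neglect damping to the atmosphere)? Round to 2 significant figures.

0.0058 K

Areal heat capacity C = ρ c_p D = 1030 × 4090 × 62.0 = 2.61×10^8 J/(m²·K).
Angular frequency ω = 2π / T = 2π / 86400 s = 7.27×10^-5 s⁻¹.
Cω = 2.61×10^8 × 7.27×10^-5 = 19000 W/(m²·K).
Amplitude A = F₀ / (Cω) = 110 / 19000 = 0.00579 K.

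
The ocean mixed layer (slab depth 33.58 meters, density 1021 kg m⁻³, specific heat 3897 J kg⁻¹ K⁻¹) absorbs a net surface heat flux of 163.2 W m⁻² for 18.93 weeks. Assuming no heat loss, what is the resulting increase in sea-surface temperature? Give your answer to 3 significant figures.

14.0 K

Areal heat capacity C = ρ c_p D = 1021 × 3897 × 33.58 = 1.34×10^8 J/(m²·K).
Net heat input Q = F Δt = 163.2 × (18.93 weeks × 6.048×10^5 s/week) = 1.87×10^9 J/m².
ΔT = Q / C = 1.87×10^9 / 1.34×10^8 = 14.0 K.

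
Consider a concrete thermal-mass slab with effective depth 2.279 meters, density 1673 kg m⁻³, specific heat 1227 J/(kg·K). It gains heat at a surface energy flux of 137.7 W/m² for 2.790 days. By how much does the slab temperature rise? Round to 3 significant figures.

7.10 K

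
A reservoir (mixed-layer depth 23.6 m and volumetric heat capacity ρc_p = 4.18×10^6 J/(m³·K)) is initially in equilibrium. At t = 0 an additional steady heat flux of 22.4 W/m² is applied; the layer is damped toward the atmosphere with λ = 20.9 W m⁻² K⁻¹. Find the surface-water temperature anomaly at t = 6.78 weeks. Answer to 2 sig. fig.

0.62 K

Areal heat capacity C = ρc_p × D = 4.18×10^6 × 23.6 = 9.86×10^7 J/(m²·K).
τ = C / λ = 9.86×10^7 / 20.9 = 4.72×10^6 s.
Equilibrium anomaly ΔT_eq = F / λ = 22.4 / 20.9 = 1.07 K.
t = 6.78 weeks = 4.10×10^6 s, so t/τ = 0.869.
ΔT(t) = ΔT_eq (1 − e^(−t/τ)) = 1.07 × (1 − e^−0.869) = 0.622 K.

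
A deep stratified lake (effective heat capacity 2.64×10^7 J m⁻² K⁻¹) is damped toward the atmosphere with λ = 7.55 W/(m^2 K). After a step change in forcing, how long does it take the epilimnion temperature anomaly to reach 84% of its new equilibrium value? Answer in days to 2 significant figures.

74 days

Areal heat capacity C = 2.64×10^7 J m⁻² K⁻¹ (given).
τ = C / λ = 2.64×10^7 / 7.55 = 3.50×10^6 s.
Fraction reached: 1 − e^(−t/τ) = 0.84 ⇒ t = −τ ln(1 − 0.84) = τ × 1.83.
t = 6.41×10^6 s = 74.2 days.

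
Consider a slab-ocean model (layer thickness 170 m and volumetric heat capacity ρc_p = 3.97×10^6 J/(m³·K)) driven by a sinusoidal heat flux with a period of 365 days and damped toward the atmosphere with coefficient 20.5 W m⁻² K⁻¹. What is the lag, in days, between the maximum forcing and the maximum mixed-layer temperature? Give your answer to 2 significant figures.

Areal heat capacity C = ρc_p × D = 3.97×10^6 × 170 = 6.75×10^8 J/(m^2 K).
ω = 2π / 3.15×10^7 s = 1.99×10^-7 s⁻¹.
Phase lag φ = arctan(Cω/λ) = arctan(134/20.5) = 1.42 rad.
Time lag = φ / ω = 1.42 / 1.99×10^-7 = 7.12×10^6 s = 82.5 days.

82 days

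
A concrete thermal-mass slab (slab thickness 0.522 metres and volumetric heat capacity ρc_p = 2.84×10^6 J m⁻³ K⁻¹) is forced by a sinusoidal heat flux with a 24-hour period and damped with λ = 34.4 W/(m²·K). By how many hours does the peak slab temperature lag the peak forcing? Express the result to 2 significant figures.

4.8 hours

Areal heat capacity C = ρc_p × D = 2.84×10^6 × 0.522 = 1.48×10^6 J/(m^2 K).
ω = 2π / 86400 s = 7.27×10^-5 s⁻¹.
Phase lag φ = arctan(Cω/λ) = arctan(108/34.4) = 1.26 rad.
Time lag = φ / ω = 1.26 / 7.27×10^-5 = 17400 s = 4.82 hours.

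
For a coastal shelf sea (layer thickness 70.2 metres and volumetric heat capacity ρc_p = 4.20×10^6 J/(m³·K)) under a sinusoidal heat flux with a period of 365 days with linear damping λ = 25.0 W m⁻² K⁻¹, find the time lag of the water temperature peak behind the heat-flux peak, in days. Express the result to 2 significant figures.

Areal heat capacity C = ρc_p × D = 4.20×10^6 × 70.2 = 2.95×10^8 J/(m^2 K).
ω = 2π / 3.15×10^7 s = 1.99×10^-7 s⁻¹.
Phase lag φ = arctan(Cω/λ) = arctan(58.7/25.0) = 1.17 rad.
Time lag = φ / ω = 1.17 / 1.99×10^-7 = 5.86×10^6 s = 67.9 days.

68 days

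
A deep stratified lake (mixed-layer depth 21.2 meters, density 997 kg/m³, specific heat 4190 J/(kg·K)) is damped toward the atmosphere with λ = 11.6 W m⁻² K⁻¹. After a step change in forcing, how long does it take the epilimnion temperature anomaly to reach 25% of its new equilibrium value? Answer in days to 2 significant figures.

25 days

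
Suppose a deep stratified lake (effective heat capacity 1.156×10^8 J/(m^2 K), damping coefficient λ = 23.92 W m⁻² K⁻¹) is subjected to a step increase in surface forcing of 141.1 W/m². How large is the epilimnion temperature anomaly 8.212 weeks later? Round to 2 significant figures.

3.8 K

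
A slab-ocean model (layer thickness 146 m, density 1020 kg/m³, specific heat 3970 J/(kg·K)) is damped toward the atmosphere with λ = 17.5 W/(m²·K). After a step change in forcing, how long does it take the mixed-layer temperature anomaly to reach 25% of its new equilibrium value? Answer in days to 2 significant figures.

Areal heat capacity C = ρ c_p D = 1020 × 3970 × 146 = 5.91×10^8 J m⁻² K⁻¹.
τ = C / λ = 5.91×10^8 / 17.5 = 3.38×10^7 s.
Fraction reached: 1 − e^(−t/τ) = 0.25 ⇒ t = −τ ln(1 − 0.25) = τ × 0.288.
t = 9.72×10^6 s = 112 days.

110 days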